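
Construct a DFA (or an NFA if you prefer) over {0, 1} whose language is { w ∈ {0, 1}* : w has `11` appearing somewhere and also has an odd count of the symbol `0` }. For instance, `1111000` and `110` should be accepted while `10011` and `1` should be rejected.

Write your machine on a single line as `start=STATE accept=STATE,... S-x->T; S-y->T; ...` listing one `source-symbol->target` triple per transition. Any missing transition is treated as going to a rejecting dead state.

start=A; accept=F; A-0->B; A-1->C; B-0->A; B-1->D; C-0->B; C-1->E; D-0->A; D-1->F; E-0->F; E-1->E; F-0->E; F-1->F

Handle the two conditions separately and then intersect. The first has 3 states tracking whether and how much of `11` has been seen; the second has 2 states tracking the count of `0`s modulo 2. A product state is a pair (one from each), accepting exactly when both do.
With 6 states:
       0  1 
>  A   B  C 
   B   A  D 
   C   B  E 
   D   A  F 
   E   F  E 
 * F   E  F 
(> = start, * = accepting)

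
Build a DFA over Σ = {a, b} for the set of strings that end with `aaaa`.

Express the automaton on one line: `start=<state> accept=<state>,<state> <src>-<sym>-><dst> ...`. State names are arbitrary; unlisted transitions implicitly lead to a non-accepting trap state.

start=s0 accept=s4 s0-a->s1 s0-b->s0 s1-a->s2 s1-b->s0 s2-a->s3 s2-b->s0 s3-a->s4 s3-b->s0 s4-a->s4 s4-b->s0

Remember how much of `aaaa` the current input suffix matches. State s0 means no match yet; s1 means the last symbol is `a`; s2 means the last 2 symbols are `aa`; s3 means the last 3 symbols are `aaa`; s4 means the last 4 symbols are `aaaa`. Only s4 accepts. On a mismatch, fall back to the longest proper suffix that is still a prefix of `aaaa`.
        a   b  
>  s0   s1  s0 
   s1   s2  s0 
   s2   s3  s0 
   s3   s4  s0 
 * s4   s4  s0 
(> = start, * = accepting)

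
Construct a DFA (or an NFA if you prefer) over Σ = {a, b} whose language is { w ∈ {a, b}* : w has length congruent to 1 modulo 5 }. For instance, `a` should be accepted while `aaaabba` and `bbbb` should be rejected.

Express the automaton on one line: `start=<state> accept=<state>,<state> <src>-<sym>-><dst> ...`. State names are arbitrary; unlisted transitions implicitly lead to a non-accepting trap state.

start=q0 accept=q1 q0-a->q1 q0-b->q1 q1-a->q2 q1-b->q2 q2-a->q3 q2-b->q3 q3-a->q4 q3-b->q4 q4-a->q0 q4-b->q0

Only the length mod 5 matters, so use a 5-cycle: from any state, every input symbol moves to the next state, wrapping q4 back to q0. Mark q1 accepting.
5 states suffice.
        a   b  
>  q0   q1  q1 
 * q1   q2  q2 
   q2   q3  q3 
   q3   q4  q4 
   q4   q0  q0 
(> = start, * = accepting)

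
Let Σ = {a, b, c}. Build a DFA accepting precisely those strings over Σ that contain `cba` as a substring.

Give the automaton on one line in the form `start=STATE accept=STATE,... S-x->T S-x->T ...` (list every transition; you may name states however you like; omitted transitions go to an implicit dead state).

States S0..S2 record the length of the longest prefix of `cba` that matches the current input suffix. Reaching S3 means `cba` has been seen, and we stay there forever. Accept from S3.
With 4 states:
        a   b   c  
>  S0   S0  S0  S1 
   S1   S0  S2  S1 
   S2   S3  S0  S1 
 * S3   S3  S3  S3 
(> = start, * = accepting)

start=S0 accept=S3 S0-a->S0 S0-b->S0 S0-c->S1 S1-a->S0 S1-b->S2 S1-c->S1 S2-a->S3 S2-b->S0 S2-c->S1 S3-a->S3 S3-b->S3 S3-c->S3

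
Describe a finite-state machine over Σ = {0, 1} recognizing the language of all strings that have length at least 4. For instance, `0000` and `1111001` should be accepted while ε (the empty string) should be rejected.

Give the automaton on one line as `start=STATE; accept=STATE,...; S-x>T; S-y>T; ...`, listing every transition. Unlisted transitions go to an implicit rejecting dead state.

start=s0; accept=s4,s5; s0-0>s1; s0-1>s1; s1-0>s2; s1-1>s2; s2-0>s3; s2-1>s3; s3-0>s4; s3-1>s4; s4-0>s5; s4-1>s5; s5-0>s5; s5-1>s5

We only need to distinguish lengths 0, 1, …, 4, and '>4'. Chain s0 → s1 → s2 → s3 → s4 → s5 on every symbol, with s5 looping. Accepting states: {s4, s5}.
        0   1  
>  s0   s1  s1 
   s1   s2  s2 
   s2   s3  s3 
   s3   s4  s4 
 * s4   s5  s5 
 * s5   s5  s5 
(> = start, * = accepting)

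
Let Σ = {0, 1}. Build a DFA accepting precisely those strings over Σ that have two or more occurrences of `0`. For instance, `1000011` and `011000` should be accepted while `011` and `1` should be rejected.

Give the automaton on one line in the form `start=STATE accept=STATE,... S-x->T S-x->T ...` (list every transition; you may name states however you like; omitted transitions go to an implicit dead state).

Only the number of `0`s matters, and only up to 3. Make a chain q0 → q1 → q2 → q3 advanced by each `0` (with q3 absorbing); every other symbol self-loops. The accepting set is {q2, q3}.
With 4 states:
        0   1  
>  q0   q1  q0 
   q1   q2  q1 
 * q2   q3  q2 
 * q3   q3  q3 
(> = start, * = accepting)

start=q0 accept=q2,q3 q0-0->q1 q0-1->q0 q1-0->q2 q1-1->q1 q2-0->q3 q2-1->q2 q3-0->q3 q3-1->q3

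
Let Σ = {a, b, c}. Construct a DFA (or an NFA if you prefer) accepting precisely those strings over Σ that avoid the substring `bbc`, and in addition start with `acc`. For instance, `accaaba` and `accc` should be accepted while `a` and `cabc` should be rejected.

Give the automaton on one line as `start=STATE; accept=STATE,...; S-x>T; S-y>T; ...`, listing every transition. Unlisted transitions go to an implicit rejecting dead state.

Run two small machines in parallel and take their product. One (4 states) tracks partial matches of the forbidden pattern `bbc`; the other (5 states) tracks whether the input so far still matches the prefix `acc`. Each combined state is a pair, one component from each; accept when both components accept. Equivalent product states are then merged.
With 7 states:
        a   b   c  
>  q0   q1  q2  q2 
   q1   q2  q2  q3 
   q2   q2  q2  q2 
   q3   q2  q2  q4 
 * q4   q4  q5  q4 
 * q5   q4  q6  q4 
 * q6   q4  q6  q2 
(> = start, * = accepting)

start=q0; accept=q4,q5,q6; q0-a>q1; q0-b>q2; q0-c>q2; q1-a>q2; q1-b>q2; q1-c>q3; q2-a>q2; q2-b>q2; q2-c>q2; q3-a>q2; q3-b>q2; q3-c>q4; q4-a>q4; q4-b>q5; q4-c>q4; q5-a>q4; q5-b>q6; q5-c>q4; q6-a>q4; q6-b>q6; q6-c>q2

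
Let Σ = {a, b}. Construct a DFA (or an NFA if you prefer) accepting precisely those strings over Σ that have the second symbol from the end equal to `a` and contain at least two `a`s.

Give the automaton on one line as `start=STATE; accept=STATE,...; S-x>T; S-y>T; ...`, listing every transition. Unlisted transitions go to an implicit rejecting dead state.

Run two small machines in parallel and take their product. The first has 7 states tracking the last 2 symbols read; the second has 4 states tracking the count of `a`s, saturating at 3. A product state is a pair (one from each), accepting exactly when both do. Equivalent product states are then merged.
With 6 states:
        a   b  
>  q0   q1  q0 
   q1   q2  q3 
 * q2   q2  q4 
   q3   q5  q3 
 * q4   q5  q3 
   q5   q2  q4 
(> = start, * = accepting)

start=q0; accept=q2,q4; q0-a>q1; q0-b>q0; q1-a>q2; q1-b>q3; q2-a>q2; q2-b>q4; q3-a>q5; q3-b>q3; q4-a>q5; q4-b>q3; q5-a>q2; q5-b>q4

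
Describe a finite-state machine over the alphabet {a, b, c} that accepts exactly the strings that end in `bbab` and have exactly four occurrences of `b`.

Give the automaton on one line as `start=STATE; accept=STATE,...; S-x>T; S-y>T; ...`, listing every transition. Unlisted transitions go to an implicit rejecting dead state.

Run two small machines in parallel and take their product. One (5 states) tracks how much of the suffix `bbab` has currently been matched; the other (6 states) tracks the count of `b`s, saturating at 5. Each combined state is a pair, one component from each; accept when both components accept. After merging equivalent states the machine shrinks.
With 7 states:
        a   b   c  
>  S0   S0  S1  S0 
   S1   S1  S2  S1 
   S2   S3  S4  S3 
   S3   S3  S3  S3 
   S4   S5  S3  S3 
   S5   S3  S6  S3 
 * S6   S3  S3  S3 
(> = start, * = accepting)

start=S0; accept=S6; S0-a>S0; S0-b>S1; S0-c>S0; S1-a>S1; S1-b>S2; S1-c>S1; S2-a>S3; S2-b>S4; S2-c>S3; S3-a>S3; S3-b>S3; S3-c>S3; S4-a>S5; S4-b>S3; S4-c>S3; S5-a>S3; S5-b>S6; S5-c>S3; S6-a>S3; S6-b>S3; S6-c>S3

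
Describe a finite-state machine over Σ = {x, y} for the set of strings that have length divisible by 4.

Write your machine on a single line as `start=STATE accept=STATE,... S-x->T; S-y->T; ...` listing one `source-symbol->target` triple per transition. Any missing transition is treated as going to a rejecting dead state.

start=s0; accept=s0; s0-x->s1; s0-y->s1; s1-x->s2; s1-y->s2; s2-x->s3; s2-y->s3; s3-x->s0; s3-y->s0

Only the length mod 4 matters, so use a 4-cycle: from any state, every input symbol moves to the next state, wrapping s3 back to s0. Mark s0 accepting.
4 states suffice.
        x   y  
>* s0   s1  s1 
   s1   s2  s2 
   s2   s3  s3 
   s3   s0  s0 
(> = start, * = accepting)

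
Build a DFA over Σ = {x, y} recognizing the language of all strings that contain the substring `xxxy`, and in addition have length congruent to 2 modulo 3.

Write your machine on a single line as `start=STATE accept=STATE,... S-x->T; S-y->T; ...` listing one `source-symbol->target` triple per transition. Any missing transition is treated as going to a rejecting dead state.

Handle the two conditions separately and then intersect. One (5 states) tracks whether and how much of `xxxy` has been seen; the other (3 states) tracks the input length modulo 3. Each combined state is a pair, one component from each; accept when both components accept.
          x    y  
>  q0     q1   q2 
   q1     q3   q4 
   q2     q5   q4 
   q3     q6   q0 
   q4     q7   q0 
   q5     q8   q0 
   q6     q9  q10 
   q7    q11   q2 
   q8     q9   q2 
   q9    q12  q13 
   q10   q13  q13 
   q11   q12   q4 
   q12    q6  q14 
 * q13   q14  q14 
   q14   q10  q10 
(> = start, * = accepting)

start=q0; accept=q13; q0-x->q1; q0-y->q2; q1-x->q3; q1-y->q4; q2-x->q5; q2-y->q4; q3-x->q6; q3-y->q0; q4-x->q7; q4-y->q0; q5-x->q8; q5-y->q0; q6-x->q9; q6-y->q10; q7-x->q11; q7-y->q2; q8-x->q9; q8-y->q2; q9-x->q12; q9-y->q13; q10-x->q13; q10-y->q13; q11-x->q12; q11-y->q4; q12-x->q6; q12-y->q14; q13-x->q14; q13-y->q14; q14-x->q10; q14-y->q10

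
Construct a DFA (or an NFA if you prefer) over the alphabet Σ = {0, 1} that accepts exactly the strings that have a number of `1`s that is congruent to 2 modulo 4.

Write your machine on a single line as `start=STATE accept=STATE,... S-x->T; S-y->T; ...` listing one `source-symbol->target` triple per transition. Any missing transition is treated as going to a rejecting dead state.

Keep the running count of `1`s modulo 4: each `1` advances along the cycle s0 → s1 → s2 → s3 → s0 while other symbols loop. Accept at s2.
A 4-state machine:
        0   1  
>  s0   s0  s1 
   s1   s1  s2 
 * s2   s2  s3 
   s3   s3  s0 
(> = start, * = accepting)

start=s0; accept=s2; s0-0->s0; s0-1->s1; s1-0->s1; s1-1->s2; s2-0->s2; s2-1->s3; s3-0->s3; s3-1->s0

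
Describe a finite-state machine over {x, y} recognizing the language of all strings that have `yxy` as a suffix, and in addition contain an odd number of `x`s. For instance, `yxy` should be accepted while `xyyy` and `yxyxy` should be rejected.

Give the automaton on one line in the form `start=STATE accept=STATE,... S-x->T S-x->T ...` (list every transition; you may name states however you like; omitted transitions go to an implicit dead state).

Build one automaton per condition and run them in lockstep. One (4 states) tracks how much of the suffix `yxy` has currently been matched; the other (2 states) tracks the count of `x`s modulo 2. Each combined state is a pair, one component from each; accept when both components accept. Equivalent product states are then merged.
A 5-state machine:
        x   y  
>  s0   s1  s2 
   s1   s0  s1 
   s2   s3  s2 
   s3   s0  s4 
 * s4   s0  s1 
(> = start, * = accepting)

start=s0 accept=s4 s0-x->s1 s0-y->s2 s1-x->s0 s1-y->s1 s2-x->s3 s2-y->s2 s3-x->s0 s3-y->s4 s4-x->s0 s4-y->s1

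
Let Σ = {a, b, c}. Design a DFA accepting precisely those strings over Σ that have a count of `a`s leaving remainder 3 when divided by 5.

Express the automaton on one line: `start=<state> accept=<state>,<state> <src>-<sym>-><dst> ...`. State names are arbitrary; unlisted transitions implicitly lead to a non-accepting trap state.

start=q0 accept=q3 q0-a->q1 q0-b->q0 q0-c->q0 q1-a->q2 q1-b->q1 q1-c->q1 q2-a->q3 q2-b->q2 q2-c->q2 q3-a->q4 q3-b->q3 q3-c->q3 q4-a->q0 q4-b->q4 q4-c->q4

The only thing that matters is how many `a`s have appeared, reduced mod 5. Use one state per residue: q0 for 0, …, q4 for 4. Reading `a` moves to the next residue; anything else stays put. q3 is accepting.
A 5-state machine:
        a   b   c  
>  q0   q1  q0  q0 
   q1   q2  q1  q1 
   q2   q3  q2  q2 
 * q3   q4  q3  q3 
   q4   q0  q4  q4 
(> = start, * = accepting)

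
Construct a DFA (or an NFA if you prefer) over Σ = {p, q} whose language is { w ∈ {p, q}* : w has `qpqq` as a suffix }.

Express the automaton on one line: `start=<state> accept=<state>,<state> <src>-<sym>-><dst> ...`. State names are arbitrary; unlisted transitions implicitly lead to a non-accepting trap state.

start=s0 accept=s4 s0-p->s0 s0-q->s1 s1-p->s2 s1-q->s1 s2-p->s0 s2-q->s3 s3-p->s2 s3-q->s4 s4-p->s2 s4-q->s1

Remember how much of `qpqq` the current input suffix matches. State s0 means no match yet; s1 means the last symbol is `q`; s2 means the last 2 symbols are `qp`; s3 means the last 3 symbols are `qpq`; s4 means the last 4 symbols are `qpqq`. Only s4 accepts. On a mismatch, fall back to the longest proper suffix that is still a prefix of `qpqq`.
With 5 states:
        p   q  
>  s0   s0  s1 
   s1   s2  s1 
   s2   s0  s3 
   s3   s2  s4 
 * s4   s2  s1 
(> = start, * = accepting)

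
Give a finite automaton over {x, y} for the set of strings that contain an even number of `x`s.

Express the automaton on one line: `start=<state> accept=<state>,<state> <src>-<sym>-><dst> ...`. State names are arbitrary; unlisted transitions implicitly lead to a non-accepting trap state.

start=q0 accept=q0 q0-x->q1 q0-y->q0 q1-x->q0 q1-y->q1

The only thing that matters is how many `x`s have appeared, reduced mod 2. Use one state per residue: q0 for 0, …, q1 for 1. Reading `x` moves to the next residue; anything else stays put. q0 is accepting.
A 2-state machine:
        x   y  
>* q0   q1  q0 
   q1   q0  q1 
(> = start, * = accepting)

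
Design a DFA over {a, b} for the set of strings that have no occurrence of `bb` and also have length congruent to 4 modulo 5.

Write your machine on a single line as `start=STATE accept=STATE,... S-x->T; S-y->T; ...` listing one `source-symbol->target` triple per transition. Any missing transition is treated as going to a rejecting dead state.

start=S0; accept=S8,S9; S0-a->S1; S0-b->S2; S1-a->S3; S1-b->S4; S2-a->S3; S2-b->S5; S3-a->S6; S3-b->S7; S4-a->S6; S4-b->S5; S5-a->S5; S5-b->S5; S6-a->S8; S6-b->S9; S7-a->S8; S7-b->S5; S8-a->S0; S8-b->S10; S9-a->S0; S9-b->S5; S10-a->S1; S10-b->S5

Handle the two conditions separately and then intersect. The first has 3 states tracking partial matches of the forbidden pattern `bb`; the second has 5 states tracking the input length modulo 5. A product state is a pair (one from each), accepting exactly when both do. After merging equivalent states the machine shrinks.
          a    b  
>  S0     S1   S2 
   S1     S3   S4 
   S2     S3   S5 
   S3     S6   S7 
   S4     S6   S5 
   S5     S5   S5 
   S6     S8   S9 
   S7     S8   S5 
 * S8     S0  S10 
 * S9     S0   S5 
   S10    S1   S5 
(> = start, * = accepting)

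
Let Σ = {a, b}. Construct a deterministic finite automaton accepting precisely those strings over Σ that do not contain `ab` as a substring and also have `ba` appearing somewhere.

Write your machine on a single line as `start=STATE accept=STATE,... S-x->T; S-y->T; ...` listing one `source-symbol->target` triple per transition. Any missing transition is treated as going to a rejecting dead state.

Handle the two conditions separately and then intersect. The first has 3 states tracking partial matches of the forbidden pattern `ab`; the second has 3 states tracking whether and how much of `ba` has been seen. A product state is a pair (one from each), accepting exactly when both do.
6 states suffice.
        a   b  
>  q0   q1  q2 
   q1   q1  q3 
   q2   q4  q2 
   q3   q5  q3 
 * q4   q4  q5 
   q5   q5  q5 
(> = start, * = accepting)

start=q0; accept=q4; q0-a->q1; q0-b->q2; q1-a->q1; q1-b->q3; q2-a->q4; q2-b->q2; q3-a->q5; q3-b->q3; q4-a->q4; q4-b->q5; q5-a->q5; q5-b->q5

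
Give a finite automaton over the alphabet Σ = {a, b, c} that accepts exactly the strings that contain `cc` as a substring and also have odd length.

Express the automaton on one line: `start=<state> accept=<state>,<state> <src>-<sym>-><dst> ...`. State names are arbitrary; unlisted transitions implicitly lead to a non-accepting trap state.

Build one automaton per condition and run them in lockstep. The first has 3 states tracking whether and how much of `cc` has been seen; the second has 2 states tracking the input length modulo 2. A product state is a pair (one from each), accepting exactly when both do.
        a   b   c  
>  q0   q1  q1  q2 
   q1   q0  q0  q3 
   q2   q0  q0  q4 
   q3   q1  q1  q5 
   q4   q5  q5  q5 
 * q5   q4  q4  q4 
(> = start, * = accepting)

start=q0 accept=q5 q0-a->q1 q0-b->q1 q0-c->q2 q1-a->q0 q1-b->q0 q1-c->q3 q2-a->q0 q2-b->q0 q2-c->q4 q3-a->q1 q3-b->q1 q3-c->q5 q4-a->q5 q4-b->q5 q4-c->q5 q5-a->q4 q5-b->q4 q5-c->q4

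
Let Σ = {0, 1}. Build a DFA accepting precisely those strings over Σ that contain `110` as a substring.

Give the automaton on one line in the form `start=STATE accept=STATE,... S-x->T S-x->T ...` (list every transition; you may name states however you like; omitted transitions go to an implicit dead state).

Track how much of `110` has been matched so far: state s0 is no progress, s3 is the absorbing accept state reached once `110` has occurred. Intermediate states record partial matches; on a mismatch, fall back to the longest reusable overlap.
4 states suffice.
        0   1  
>  s0   s0  s1 
   s1   s0  s2 
   s2   s3  s2 
 * s3   s3  s3 
(> = start, * = accepting)

start=s0 accept=s3 s0-0->s0 s0-1->s1 s1-0->s0 s1-1->s2 s2-0->s3 s2-1->s2 s3-0->s3 s3-1->s3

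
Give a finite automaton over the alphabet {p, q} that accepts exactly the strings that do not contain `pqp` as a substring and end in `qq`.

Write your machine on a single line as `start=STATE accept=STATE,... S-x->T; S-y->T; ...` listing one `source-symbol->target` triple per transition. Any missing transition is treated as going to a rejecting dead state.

start=s0; accept=s4; s0-p->s1; s0-q->s2; s1-p->s1; s1-q->s3; s2-p->s1; s2-q->s4; s3-p->s5; s3-q->s4; s4-p->s1; s4-q->s4; s5-p->s5; s5-q->s6; s6-p->s5; s6-q->s7; s7-p->s5; s7-q->s7

Build one automaton per condition and run them in lockstep. The first has 4 states tracking partial matches of the forbidden pattern `pqp`; the second has 3 states tracking how much of the suffix `qq` has currently been matched. A product state is a pair (one from each), accepting exactly when both do.
        p   q  
>  s0   s1  s2 
   s1   s1  s3 
   s2   s1  s4 
   s3   s5  s4 
 * s4   s1  s4 
   s5   s5  s6 
   s6   s5  s7 
   s7   s5  s7 
(> = start, * = accepting)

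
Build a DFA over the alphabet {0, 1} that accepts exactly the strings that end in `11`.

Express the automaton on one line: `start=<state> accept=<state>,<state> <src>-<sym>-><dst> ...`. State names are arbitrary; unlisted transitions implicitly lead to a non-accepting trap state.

start=S0 accept=S2 S0-0->S0 S0-1->S1 S1-0->S0 S1-1->S2 S2-0->S0 S2-1->S2

Let each state record the length of the longest suffix of the input read so far that is also a prefix of `11`. S1 means the last symbol is `1`; S2 means the last 2 symbols are `11`. Accept only at S2, where the string currently ends in `11`.
3 states suffice.
        0   1  
>  S0   S0  S1 
   S1   S0  S2 
 * S2   S0  S2 
(> = start, * = accepting)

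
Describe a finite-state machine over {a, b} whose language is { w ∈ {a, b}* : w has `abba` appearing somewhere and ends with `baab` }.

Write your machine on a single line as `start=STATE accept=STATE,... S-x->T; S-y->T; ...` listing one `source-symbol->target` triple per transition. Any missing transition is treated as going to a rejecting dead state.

Run two small machines in parallel and take their product. The first has 5 states tracking whether and how much of `abba` has been seen; the second has 5 states tracking how much of the suffix `baab` has currently been matched. A product state is a pair (one from each), accepting exactly when both do. After merging equivalent states the machine shrinks.
        a   b  
>  q0   q1  q0 
   q1   q1  q2 
   q2   q1  q3 
   q3   q4  q0 
   q4   q5  q6 
   q5   q7  q8 
   q6   q4  q6 
   q7   q7  q6 
 * q8   q4  q6 
(> = start, * = accepting)

start=q0; accept=q8; q0-a->q1; q0-b->q0; q1-a->q1; q1-b->q2; q2-a->q1; q2-b->q3; q3-a->q4; q3-b->q0; q4-a->q5; q4-b->q6; q5-a->q7; q5-b->q8; q6-a->q4; q6-b->q6; q7-a->q7; q7-b->q6; q8-a->q4; q8-b->q6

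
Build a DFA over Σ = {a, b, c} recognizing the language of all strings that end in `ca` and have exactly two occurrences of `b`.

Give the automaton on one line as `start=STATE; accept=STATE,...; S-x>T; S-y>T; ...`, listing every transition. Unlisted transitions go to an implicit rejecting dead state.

start=S0; accept=S10; S0-a>S0; S0-b>S1; S0-c>S2; S1-a>S1; S1-b>S3; S1-c>S4; S2-a>S5; S2-b>S1; S2-c>S2; S3-a>S3; S3-b>S6; S3-c>S7; S4-a>S8; S4-b>S3; S4-c>S4; S5-a>S0; S5-b>S1; S5-c>S2; S6-a>S6; S6-b>S6; S6-c>S9; S7-a>S10; S7-b>S6; S7-c>S7; S8-a>S1; S8-b>S3; S8-c>S4; S9-a>S11; S9-b>S6; S9-c>S9; S10-a>S3; S10-b>S6; S10-c>S7; S11-a>S6; S11-b>S6; S11-c>S9

Build one automaton per condition and run them in lockstep. One (3 states) tracks how much of the suffix `ca` has currently been matched; the other (4 states) tracks the count of `b`s, saturating at 3. Each combined state is a pair, one component from each; accept when both components accept.
A 12-state machine:
          a    b    c  
>  S0     S0   S1   S2 
   S1     S1   S3   S4 
   S2     S5   S1   S2 
   S3     S3   S6   S7 
   S4     S8   S3   S4 
   S5     S0   S1   S2 
   S6     S6   S6   S9 
   S7    S10   S6   S7 
   S8     S1   S3   S4 
   S9    S11   S6   S9 
 * S10    S3   S6   S7 
   S11    S6   S6   S9 
(> = start, * = accepting)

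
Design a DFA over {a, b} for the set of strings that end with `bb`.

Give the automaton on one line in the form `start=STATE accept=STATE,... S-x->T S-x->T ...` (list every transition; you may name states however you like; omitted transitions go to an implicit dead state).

start=q0 accept=q2 q0-a->q0 q0-b->q1 q1-a->q0 q1-b->q2 q2-a->q0 q2-b->q2

Remember how much of `bb` the current input suffix matches. State q0 means no match yet; q1 means the last symbol is `b`; q2 means the last 2 symbols are `bb`. Only q2 accepts. On a mismatch, fall back to the longest proper suffix that is still a prefix of `bb`.
3 states suffice.
        a   b  
>  q0   q0  q1 
   q1   q0  q2 
 * q2   q0  q2 
(> = start, * = accepting)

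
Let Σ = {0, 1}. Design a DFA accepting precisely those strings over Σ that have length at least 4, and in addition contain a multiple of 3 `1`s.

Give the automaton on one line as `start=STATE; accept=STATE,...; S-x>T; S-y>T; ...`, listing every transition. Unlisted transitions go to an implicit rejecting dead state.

start=A; accept=J,M; A-0>B; A-1>C; B-0>D; B-1>E; C-0>E; C-1>F; D-0>G; D-1>H; E-0>H; E-1>I; F-0>I; F-1>G; G-0>J; G-1>K; H-0>K; H-1>L; I-0>L; I-1>J; J-0>M; J-1>N; K-0>N; K-1>O; L-0>O; L-1>M; M-0>M; M-1>N; N-0>N; N-1>O; O-0>O; O-1>M

Handle the two conditions separately and then intersect. The first has 6 states tracking the input length, saturating at 5; the second has 3 states tracking the count of `1`s modulo 3. A product state is a pair (one from each), accepting exactly when both do.
       0  1 
>  A   B  C 
   B   D  E 
   C   E  F 
   D   G  H 
   E   H  I 
   F   I  G 
   G   J  K 
   H   K  L 
   I   L  J 
 * J   M  N 
   K   N  O 
   L   O  M 
 * M   M  N 
   N   N  O 
   O   O  M 
(> = start, * = accepting)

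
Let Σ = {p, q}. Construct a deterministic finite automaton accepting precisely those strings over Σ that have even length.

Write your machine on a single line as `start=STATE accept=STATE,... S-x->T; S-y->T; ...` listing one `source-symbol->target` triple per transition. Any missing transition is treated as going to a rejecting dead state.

start=S0; accept=S0; S0-p->S1; S0-q->S1; S1-p->S0; S1-q->S0

Count input length modulo 2: every symbol advances one step around the cycle S0 → S1 → S0. Accept at S0.
With 2 states:
        p   q  
>* S0   S1  S1 
   S1   S0  S0 
(> = start, * = accepting)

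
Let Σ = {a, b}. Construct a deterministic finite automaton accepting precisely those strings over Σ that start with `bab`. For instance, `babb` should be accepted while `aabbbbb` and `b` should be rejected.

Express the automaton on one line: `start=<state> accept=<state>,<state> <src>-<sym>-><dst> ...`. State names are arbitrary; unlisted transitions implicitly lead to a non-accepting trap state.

start=S0 accept=S3 S0-a->S4 S0-b->S1 S1-a->S2 S1-b->S4 S2-a->S4 S2-b->S3 S3-a->S3 S3-b->S3 S4-a->S4 S4-b->S4

Check the first 3 symbols one by one: S0 through S2 record how many have matched `bab` so far; any wrong symbol goes to the dead state S4. After all 3 match we enter the accepting sink S3.
        a   b  
>  S0   S4  S1 
   S1   S2  S4 
   S2   S4  S3 
 * S3   S3  S3 
   S4   S4  S4 
(> = start, * = accepting)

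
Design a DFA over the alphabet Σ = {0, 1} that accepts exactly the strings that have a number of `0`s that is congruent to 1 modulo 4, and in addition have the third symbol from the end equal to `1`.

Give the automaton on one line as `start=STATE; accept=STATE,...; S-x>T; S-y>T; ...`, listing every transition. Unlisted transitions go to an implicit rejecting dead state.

start=S0; accept=S9,S10,S12,S14; S0-0>S1; S0-1>S2; S1-0>S3; S1-1>S4; S2-0>S5; S2-1>S6; S3-0>S7; S3-1>S3; S4-0>S3; S4-1>S8; S5-0>S3; S5-1>S9; S6-0>S10; S6-1>S6; S7-0>S0; S7-1>S11; S8-0>S3; S8-1>S12; S9-0>S3; S9-1>S8; S10-0>S3; S10-1>S9; S11-0>S13; S11-1>S11; S12-0>S3; S12-1>S12; S13-0>S14; S13-1>S2; S14-0>S3; S14-1>S4

Build one automaton per condition and run them in lockstep. One (4 states) tracks the count of `0`s modulo 4; the other (15 states) tracks the last 3 symbols read. Each combined state is a pair, one component from each; accept when both components accept. After merging equivalent states the machine shrinks.
15 states suffice.
          0    1  
>  S0     S1   S2 
   S1     S3   S4 
   S2     S5   S6 
   S3     S7   S3 
   S4     S3   S8 
   S5     S3   S9 
   S6    S10   S6 
   S7     S0  S11 
   S8     S3  S12 
 * S9     S3   S8 
 * S10    S3   S9 
   S11   S13  S11 
 * S12    S3  S12 
   S13   S14   S2 
 * S14    S3   S4 
(> = start, * = accepting)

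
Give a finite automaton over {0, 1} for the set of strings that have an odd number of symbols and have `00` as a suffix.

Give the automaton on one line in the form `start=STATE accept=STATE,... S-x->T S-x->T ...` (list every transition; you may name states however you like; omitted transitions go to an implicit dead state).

Build one automaton per condition and run them in lockstep. One (2 states) tracks the input length modulo 2; the other (3 states) tracks how much of the suffix `00` has currently been matched. Each combined state is a pair, one component from each; accept when both components accept. Minimizing collapses redundant product states.
4 states suffice.
       0  1 
>  A   B  B 
   B   C  A 
   C   D  B 
 * D   C  A 
(> = start, * = accepting)

start=A accept=D A-0->B A-1->B B-0->C B-1->A C-0->D C-1->B D-0->C D-1->A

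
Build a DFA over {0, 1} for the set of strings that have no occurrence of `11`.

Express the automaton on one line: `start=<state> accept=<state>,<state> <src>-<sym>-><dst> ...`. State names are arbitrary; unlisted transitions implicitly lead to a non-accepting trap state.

This is the complement of 'contains `11`'. Use the same substring-matching states — S0 through S2 holding how much of `11` has just been matched — but flip the accepting set: everything except the trap S2 accepts.
        0   1  
>* S0   S0  S1 
 * S1   S0  S2 
   S2   S2  S2 
(> = start, * = accepting)

start=S0 accept=S0,S1 S0-0->S0 S0-1->S1 S1-0->S0 S1-1->S2 S2-0->S2 S2-1->S2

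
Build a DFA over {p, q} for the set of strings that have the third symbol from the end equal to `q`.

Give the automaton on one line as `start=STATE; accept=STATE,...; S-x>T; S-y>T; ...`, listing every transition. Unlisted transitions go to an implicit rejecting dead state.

start=S0; accept=S11,S12,S13,S14; S0-p>S1; S0-q>S2; S1-p>S3; S1-q>S4; S2-p>S5; S2-q>S6; S3-p>S7; S3-q>S8; S4-p>S9; S4-q>S10; S5-p>S11; S5-q>S12; S6-p>S13; S6-q>S14; S7-p>S7; S7-q>S8; S8-p>S9; S8-q>S10; S9-p>S11; S9-q>S12; S10-p>S13; S10-q>S14; S11-p>S7; S11-q>S8; S12-p>S9; S12-q>S10; S13-p>S11; S13-q>S12; S14-p>S13; S14-q>S14

A DFA must remember the last 3 symbols (since which symbol is third-to-last isn't known until the input ends). Use one state per possible window of the last ≤3 symbols; accept from those whose window starts with `q`.
          p    q  
>  S0     S1   S2 
   S1     S3   S4 
   S2     S5   S6 
   S3     S7   S8 
   S4     S9  S10 
   S5    S11  S12 
   S6    S13  S14 
   S7     S7   S8 
   S8     S9  S10 
   S9    S11  S12 
   S10   S13  S14 
 * S11    S7   S8 
 * S12    S9  S10 
 * S13   S11  S12 
 * S14   S13  S14 
(> = start, * = accepting)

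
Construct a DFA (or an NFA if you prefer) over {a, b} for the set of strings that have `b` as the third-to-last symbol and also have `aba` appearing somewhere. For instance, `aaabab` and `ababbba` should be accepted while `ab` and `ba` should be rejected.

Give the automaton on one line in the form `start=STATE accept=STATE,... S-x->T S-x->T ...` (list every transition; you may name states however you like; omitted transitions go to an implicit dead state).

start=S0 accept=S4,S5,S9,S10 S0-a->S1 S0-b->S0 S1-a->S1 S1-b->S2 S2-a->S3 S2-b->S0 S3-a->S4 S3-b->S5 S4-a->S6 S4-b->S7 S5-a->S3 S5-b->S8 S6-a->S6 S6-b->S7 S7-a->S3 S7-b->S8 S8-a->S9 S8-b->S10 S9-a->S4 S9-b->S5 S10-a->S9 S10-b->S10

Handle the two conditions separately and then intersect. The first has 15 states tracking the last 3 symbols read; the second has 4 states tracking whether and how much of `aba` has been seen. A product state is a pair (one from each), accepting exactly when both do. Minimizing collapses redundant product states.
An 11-state machine:
          a    b  
>  S0     S1   S0 
   S1     S1   S2 
   S2     S3   S0 
   S3     S4   S5 
 * S4     S6   S7 
 * S5     S3   S8 
   S6     S6   S7 
   S7     S3   S8 
   S8     S9  S10 
 * S9     S4   S5 
 * S10    S9  S10 
(> = start, * = accepting)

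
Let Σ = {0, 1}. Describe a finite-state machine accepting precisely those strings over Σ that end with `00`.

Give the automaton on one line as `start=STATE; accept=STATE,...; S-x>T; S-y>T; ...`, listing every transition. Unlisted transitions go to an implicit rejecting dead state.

Remember how much of `00` the current input suffix matches. State q0 means no match yet; q1 means the last symbol is `0`; q2 means the last 2 symbols are `00`. Only q2 accepts. On a mismatch, fall back to the longest proper suffix that is still a prefix of `00`.
With 3 states:
        0   1  
>  q0   q1  q0 
   q1   q2  q0 
 * q2   q2  q0 
(> = start, * = accepting)

start=q0; accept=q2; q0-0>q1; q0-1>q0; q1-0>q2; q1-1>q0; q2-0>q2; q2-1>q0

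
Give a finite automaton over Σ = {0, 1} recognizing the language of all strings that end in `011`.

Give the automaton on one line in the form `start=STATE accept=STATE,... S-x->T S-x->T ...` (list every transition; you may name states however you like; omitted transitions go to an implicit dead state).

Let each state record the length of the longest suffix of the input read so far that is also a prefix of `011`. s1 means the last symbol is `0`; s2 means the last 2 symbols are `01`; s3 means the last 3 symbols are `011`. Accept only at s3, where the string currently ends in `011`.
        0   1  
>  s0   s1  s0 
   s1   s1  s2 
   s2   s1  s3 
 * s3   s1  s0 
(> = start, * = accepting)

start=s0 accept=s3 s0-0->s1 s0-1->s0 s1-0->s1 s1-1->s2 s2-0->s1 s2-1->s3 s3-0->s1 s3-1->s0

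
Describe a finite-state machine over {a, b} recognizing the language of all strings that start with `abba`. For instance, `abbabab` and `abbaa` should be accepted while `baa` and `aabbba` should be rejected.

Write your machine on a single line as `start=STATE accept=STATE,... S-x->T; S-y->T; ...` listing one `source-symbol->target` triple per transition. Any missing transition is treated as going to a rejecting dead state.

Check the first 4 symbols one by one: s0 through s3 record how many have matched `abba` so far; any wrong symbol goes to the dead state s5. After all 4 match we enter the accepting sink s4.
With 6 states:
        a   b  
>  s0   s1  s5 
   s1   s5  s2 
   s2   s5  s3 
   s3   s4  s5 
 * s4   s4  s4 
   s5   s5  s5 
(> = start, * = accepting)

start=s0; accept=s4; s0-a->s1; s0-b->s5; s1-a->s5; s1-b->s2; s2-a->s5; s2-b->s3; s3-a->s4; s3-b->s5; s4-a->s4; s4-b->s4; s5-a->s5; s5-b->s5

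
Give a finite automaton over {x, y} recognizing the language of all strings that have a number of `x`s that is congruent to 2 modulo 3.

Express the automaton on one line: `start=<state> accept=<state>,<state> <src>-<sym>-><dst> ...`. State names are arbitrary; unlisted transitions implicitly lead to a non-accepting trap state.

start=S0 accept=S2 S0-x->S1 S0-y->S0 S1-x->S2 S1-y->S1 S2-x->S0 S2-y->S2

Keep the running count of `x`s modulo 3: each `x` advances along the cycle S0 → S1 → S2 → S0 while other symbols loop. Accept at S2.
A 3-state machine:
        x   y  
>  S0   S1  S0 
   S1   S2  S1 
 * S2   S0  S2 
(> = start, * = accepting)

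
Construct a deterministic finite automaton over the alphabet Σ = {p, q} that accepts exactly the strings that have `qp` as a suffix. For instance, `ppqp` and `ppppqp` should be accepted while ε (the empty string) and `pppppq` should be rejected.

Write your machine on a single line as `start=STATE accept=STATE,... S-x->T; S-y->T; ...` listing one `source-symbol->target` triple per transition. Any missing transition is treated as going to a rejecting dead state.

start=S0; accept=S2; S0-p->S0; S0-q->S1; S1-p->S2; S1-q->S1; S2-p->S0; S2-q->S1

Remember how much of `qp` the current input suffix matches. State S0 means no match yet; S1 means the last symbol is `q`; S2 means the last 2 symbols are `qp`. Only S2 accepts. On a mismatch, fall back to the longest proper suffix that is still a prefix of `qp`.
3 states suffice.
        p   q  
>  S0   S0  S1 
   S1   S2  S1 
 * S2   S0  S1 
(> = start, * = accepting)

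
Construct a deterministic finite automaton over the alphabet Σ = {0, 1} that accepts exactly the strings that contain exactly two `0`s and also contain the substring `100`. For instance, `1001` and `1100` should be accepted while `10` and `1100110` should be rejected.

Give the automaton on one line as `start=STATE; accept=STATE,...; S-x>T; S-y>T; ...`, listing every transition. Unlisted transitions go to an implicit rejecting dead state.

start=s0; accept=s4; s0-0>s1; s0-1>s2; s1-0>s1; s1-1>s1; s2-0>s3; s2-1>s2; s3-0>s4; s3-1>s1; s4-0>s1; s4-1>s4

Handle the two conditions separately and then intersect. One (4 states) tracks the count of `0`s, saturating at 3; the other (4 states) tracks whether and how much of `100` has been seen. Each combined state is a pair, one component from each; accept when both components accept. Equivalent product states are then merged.
With 5 states:
        0   1  
>  s0   s1  s2 
   s1   s1  s1 
   s2   s3  s2 
   s3   s4  s1 
 * s4   s1  s4 
(> = start, * = accepting)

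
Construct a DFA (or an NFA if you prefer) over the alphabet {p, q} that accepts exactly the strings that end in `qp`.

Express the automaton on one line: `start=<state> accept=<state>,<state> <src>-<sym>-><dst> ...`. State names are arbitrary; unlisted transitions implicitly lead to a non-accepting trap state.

Let each state record the length of the longest suffix of the input read so far that is also a prefix of `qp`. s1 means the last symbol is `q`; s2 means the last 2 symbols are `qp`. Accept only at s2, where the string currently ends in `qp`.
        p   q  
>  s0   s0  s1 
   s1   s2  s1 
 * s2   s0  s1 
(> = start, * = accepting)

start=s0 accept=s2 s0-p->s0 s0-q->s1 s1-p->s2 s1-q->s1 s2-p->s0 s2-q->s1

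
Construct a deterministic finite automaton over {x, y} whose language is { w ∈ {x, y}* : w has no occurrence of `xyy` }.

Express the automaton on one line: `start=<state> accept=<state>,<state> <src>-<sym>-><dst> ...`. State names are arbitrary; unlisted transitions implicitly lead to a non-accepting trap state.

This is the complement of 'contains `xyy`'. Use the same substring-matching states — A through D holding how much of `xyy` has just been matched — but flip the accepting set: everything except the trap D accepts.
       x  y 
>* A   B  A 
 * B   B  C 
 * C   B  D 
   D   D  D 
(> = start, * = accepting)

start=A accept=A,B,C A-x->B A-y->A B-x->B B-y->C C-x->B C-y->D D-x->D D-y->D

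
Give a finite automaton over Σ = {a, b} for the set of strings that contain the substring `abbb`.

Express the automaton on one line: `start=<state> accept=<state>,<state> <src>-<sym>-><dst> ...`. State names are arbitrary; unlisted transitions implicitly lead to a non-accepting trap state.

Track how much of `abbb` has been matched so far: state q0 is no progress, q4 is the absorbing accept state reached once `abbb` has occurred. Intermediate states record partial matches; on a mismatch, fall back to the longest reusable overlap.
With 5 states:
        a   b  
>  q0   q1  q0 
   q1   q1  q2 
   q2   q1  q3 
   q3   q1  q4 
 * q4   q4  q4 
(> = start, * = accepting)

start=q0 accept=q4 q0-a->q1 q0-b->q0 q1-a->q1 q1-b->q2 q2-a->q1 q2-b->q3 q3-a->q1 q3-b->q4 q4-a->q4 q4-b->q4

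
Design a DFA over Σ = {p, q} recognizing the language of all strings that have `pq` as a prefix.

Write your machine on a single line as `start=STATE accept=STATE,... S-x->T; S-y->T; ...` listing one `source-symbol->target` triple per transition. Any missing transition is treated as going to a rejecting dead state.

Check the first 2 symbols one by one: A through B record how many have matched `pq` so far; any wrong symbol goes to the dead state D. After all 2 match we enter the accepting sink C.
       p  q 
>  A   B  D 
   B   D  C 
 * C   C  C 
   D   D  D 
(> = start, * = accepting)

start=A; accept=C; A-p->B; A-q->D; B-p->D; B-q->C; C-p->C; C-q->C; D-p->D; D-q->D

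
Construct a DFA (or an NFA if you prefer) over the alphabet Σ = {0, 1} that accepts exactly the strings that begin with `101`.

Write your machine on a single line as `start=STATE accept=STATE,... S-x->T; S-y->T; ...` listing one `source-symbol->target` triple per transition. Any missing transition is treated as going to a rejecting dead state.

start=S0; accept=S3; S0-0->S4; S0-1->S1; S1-0->S2; S1-1->S4; S2-0->S4; S2-1->S3; S3-0->S3; S3-1->S3; S4-0->S4; S4-1->S4

Check the first 3 symbols one by one: S0 through S2 record how many have matched `101` so far; any wrong symbol goes to the dead state S4. After all 3 match we enter the accepting sink S3.
A 5-state machine:
        0   1  
>  S0   S4  S1 
   S1   S2  S4 
   S2   S4  S3 
 * S3   S3  S3 
   S4   S4  S4 
(> = start, * = accepting)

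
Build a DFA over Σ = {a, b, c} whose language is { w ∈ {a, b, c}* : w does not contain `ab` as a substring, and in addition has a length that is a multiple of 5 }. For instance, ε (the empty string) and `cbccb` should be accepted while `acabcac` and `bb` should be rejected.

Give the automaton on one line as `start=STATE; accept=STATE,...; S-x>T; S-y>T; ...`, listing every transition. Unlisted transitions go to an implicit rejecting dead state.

Handle the two conditions separately and then intersect. The first has 3 states tracking partial matches of the forbidden pattern `ab`; the second has 5 states tracking the input length modulo 5. A product state is a pair (one from each), accepting exactly when both do.
          a    b    c  
>* q0     q1   q2   q2 
   q1     q3   q4   q5 
   q2     q3   q5   q5 
   q3     q6   q7   q8 
   q4     q7   q7   q7 
   q5     q6   q8   q8 
   q6     q9  q10  q11 
   q7    q10  q10  q10 
   q8     q9  q11  q11 
   q9    q12  q13   q0 
   q10   q13  q13  q13 
   q11   q12   q0   q0 
 * q12    q1  q14   q2 
   q13   q14  q14  q14 
   q14    q4   q4   q4 
(> = start, * = accepting)

start=q0; accept=q0,q12; q0-a>q1; q0-b>q2; q0-c>q2; q1-a>q3; q1-b>q4; q1-c>q5; q2-a>q3; q2-b>q5; q2-c>q5; q3-a>q6; q3-b>q7; q3-c>q8; q4-a>q7; q4-b>q7; q4-c>q7; q5-a>q6; q5-b>q8; q5-c>q8; q6-a>q9; q6-b>q10; q6-c>q11; q7-a>q10; q7-b>q10; q7-c>q10; q8-a>q9; q8-b>q11; q8-c>q11; q9-a>q12; q9-b>q13; q9-c>q0; q10-a>q13; q10-b>q13; q10-c>q13; q11-a>q12; q11-b>q0; q11-c>q0; q12-a>q1; q12-b>q14; q12-c>q2; q13-a>q14; q13-b>q14; q13-c>q14; q14-a>q4; q14-b>q4; q14-c>q4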